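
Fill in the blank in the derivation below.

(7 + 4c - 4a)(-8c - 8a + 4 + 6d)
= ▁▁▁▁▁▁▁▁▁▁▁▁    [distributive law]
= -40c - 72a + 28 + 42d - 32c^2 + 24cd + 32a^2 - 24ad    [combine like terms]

After distributive law, the bracketed line is:

-56c - 56a + 28 + 42d - 32c^2 - 32ac + 16c + 24cd + 32ac + 32a^2 - 16a - 24ad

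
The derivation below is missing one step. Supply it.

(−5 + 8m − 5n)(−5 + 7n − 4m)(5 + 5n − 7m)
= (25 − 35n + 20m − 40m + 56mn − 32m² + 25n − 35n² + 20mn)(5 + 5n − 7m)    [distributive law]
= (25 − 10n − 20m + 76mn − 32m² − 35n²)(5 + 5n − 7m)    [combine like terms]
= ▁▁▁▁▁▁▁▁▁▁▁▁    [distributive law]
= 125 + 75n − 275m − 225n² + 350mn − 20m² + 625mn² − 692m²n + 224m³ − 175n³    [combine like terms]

After distributive law, the bracketed line is:

125 + 125n − 175m − 50n − 50n² + 70mn − 100m − 100mn + 140m² + 380mn + 380mn² − 532m²n − 160m² − 160m²n + 224m³ − 175n² − 175n³ + 245mn²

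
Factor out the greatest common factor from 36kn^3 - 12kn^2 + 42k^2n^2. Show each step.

6kn^2(6n - 2 + 7k)

36kn^3 - 12kn^2 + 42k^2n^2
= 6(6kn^3 - 2kn^2 + 7k^2n^2)    [factor out 6]
= 6kn^2(6n - 2 + 7k)    [factor out kn^2]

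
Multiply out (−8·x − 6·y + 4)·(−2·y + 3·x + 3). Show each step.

−2·x·y − 24·x^2 − 12·x + 12·y^2 − 26·y + 12

(−8·x − 6·y + 4)·(−2·y + 3·x + 3)
= 16·x·y − 24·x^2 − 24·x + 12·y^2 − 18·x·y − 18·y − 8·y + 12·x + 12    [distributive law]
= −2·x·y − 24·x^2 − 12·x + 12·y^2 − 26·y + 12    [combine like terms]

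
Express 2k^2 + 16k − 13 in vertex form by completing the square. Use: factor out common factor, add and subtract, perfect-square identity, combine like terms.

2k^2 + 16k − 13
= 2(k^2 + 8k) − 13    [factor out 2 from the k-terms]
= 2(k^2 + 8k + 16 − 16) − 13    [add and subtract 16 inside the bracket]
= 2(k + 4)^2 − 32 − 13    [perfect-square identity]
= 2(k + 4)^2 − 45    [combine constants]

2(k + 4)^2 − 45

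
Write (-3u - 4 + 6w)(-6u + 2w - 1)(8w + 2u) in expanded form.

60u²w + 36u³ - 312uw² + 188uw + 54u² - 112w² + 32w + 8u + 96w³

(-3u - 4 + 6w)(-6u + 2w - 1)(8w + 2u)
= (18u² - 6uw + 3u + 24u - 8w + 4 - 36uw + 12w² - 6w)(8w + 2u)    [distributive law]
= (18u² - 42uw + 27u - 14w + 4 + 12w²)(8w + 2u)    [combine like terms]
= 144u²w + 36u³ - 336uw² - 84u²w + 216uw + 54u² - 112w² - 28uw + 32w + 8u + 96w³ + 24uw²    [distributive law]
= 60u²w + 36u³ - 312uw² + 188uw + 54u² - 112w² + 32w + 8u + 96w³    [combine like terms]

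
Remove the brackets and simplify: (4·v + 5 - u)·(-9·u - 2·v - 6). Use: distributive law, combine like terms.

(4·v + 5 - u)·(-9·u - 2·v - 6)
= -36·u·v - 8·v² - 24·v - 45·u - 10·v - 30 + 9·u² + 2·u·v + 6·u    [distributive law]
= -34·u·v - 8·v² - 34·v - 39·u - 30 + 9·u²    [combine like terms]

-34·u·v - 8·v² - 34·v - 39·u - 30 + 9·u²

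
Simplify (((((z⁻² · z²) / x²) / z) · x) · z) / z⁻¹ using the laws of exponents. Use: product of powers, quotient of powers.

x⁻¹·z

(((((z⁻² · z²) / x²) / z) · x) · z) / z⁻¹
= ((((z⁰ / x²) / z) · x) · z) / z⁻¹    [product of powers]
= x⁻¹·z    [quotient of powers; product of powers]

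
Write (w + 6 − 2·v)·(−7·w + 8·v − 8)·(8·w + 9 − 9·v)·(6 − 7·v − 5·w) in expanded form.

1979·w³ − 803·v·w³ + 280·w⁴ + 1392·w² − 1125·v·w² − 43·v²·w² + 7758·v·w − 6476·v²·w + 1562·v³·w − 2844·w + 9072·v − 11376·v² + 5904·v³ − 2592 − 1008·v⁴

(w + 6 − 2·v)·(−7·w + 8·v − 8)·(8·w + 9 − 9·v)·(6 − 7·v − 5·w)
= (−7·w² + 8·v·w − 8·w − 42·w + 48·v − 48 + 14·v·w − 16·v² + 16·v)·(8·w + 9 − 9·v)·(6 − 7·v − 5·w)    [distributive law]
= (−7·w² + 22·v·w − 50·w + 64·v − 48 − 16·v²)·(8·w + 9 − 9·v)·(6 − 7·v − 5·w)    [combine like terms]
= (−56·w³ − 63·w² + 63·v·w² + 176·v·w² + 198·v·w − 198·v²·w − 400·w² − 450·w + 450·v·w + 512·v·w + 576·v − 576·v² − 384·w − 432 + 432·v − 128·v²·w − 144·v² + 144·v³)·(6 − 7·v − 5·w)    [distributive law]
= (−56·w³ − 463·w² + 239·v·w² + 1160·v·w − 326·v²·w − 834·w + 1008·v − 720·v² − 432 + 144·v³)·(6 − 7·v − 5·w)    [combine like terms]
= −336·w³ + 392·v·w³ + 280·w⁴ − 2778·w² + 3241·v·w² + 2315·w³ + 1434·v·w² − 1673·v²·w² − 1195·v·w³ + 6960·v·w − 8120·v²·w − 5800·v·w² − 1956·v²·w + 2282·v³·w + 1630·v²·w² − 5004·w + 5838·v·w + 4170·w² + 6048·v − 7056·v² − 5040·v·w − 4320·v² + 5040·v³ + 3600·v²·w − 2592 + 3024·v + 2160·w + 864·v³ − 1008·v⁴ − 720·v³·w    [distributive law]
= 1979·w³ − 803·v·w³ + 280·w⁴ + 1392·w² − 1125·v·w² − 43·v²·w² + 7758·v·w − 6476·v²·w + 1562·v³·w − 2844·w + 9072·v − 11376·v² + 5904·v³ − 2592 − 1008·v⁴    [combine like terms]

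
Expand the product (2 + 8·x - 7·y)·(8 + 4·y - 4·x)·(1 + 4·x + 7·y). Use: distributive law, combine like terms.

16 + 120·x + 64·y + 260·x·y - 364·y^2 + 192·x^2 + 16·x^2·y + 308·x·y^2 - 128·x^3 - 196·y^3

(2 + 8·x - 7·y)·(8 + 4·y - 4·x)·(1 + 4·x + 7·y)
= (16 + 8·y - 8·x + 64·x + 32·x·y - 32·x^2 - 56·y - 28·y^2 + 28·x·y)·(1 + 4·x + 7·y)    [distributive law]
= (16 - 48·y + 56·x + 60·x·y - 32·x^2 - 28·y^2)·(1 + 4·x + 7·y)    [combine like terms]
= 16 + 64·x + 112·y - 48·y - 192·x·y - 336·y^2 + 56·x + 224·x^2 + 392·x·y + 60·x·y + 240·x^2·y + 420·x·y^2 - 32·x^2 - 128·x^3 - 224·x^2·y - 28·y^2 - 112·x·y^2 - 196·y^3    [distributive law]
= 16 + 120·x + 64·y + 260·x·y - 364·y^2 + 192·x^2 + 16·x^2·y + 308·x·y^2 - 128·x^3 - 196·y^3    [combine like terms]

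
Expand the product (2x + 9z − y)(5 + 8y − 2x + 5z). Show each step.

(2x + 9z − y)(5 + 8y − 2x + 5z)
= 10x + 16xy − 4x^2 + 10xz + 45z + 72yz − 18xz + 45z^2 − 5y − 8y^2 + 2xy − 5yz    [distributive law]
= 10x + 18xy − 4x^2 − 8xz + 45z + 67yz + 45z^2 − 5y − 8y^2    [combine like terms]

10x + 18xy − 4x^2 − 8xz + 45z + 67yz + 45z^2 − 5y − 8y^2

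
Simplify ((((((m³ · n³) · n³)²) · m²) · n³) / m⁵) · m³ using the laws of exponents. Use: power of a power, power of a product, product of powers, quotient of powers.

((((((m³ · n³) · n³)²) · m²) · n³) / m⁵) · m³
= ((((((m³ · n³)²) · ((n³)²)) · m²) · n³) / m⁵) · m³    [power of a product]
= (((((((m³)²) · ((n³)²)) · ((n³)²)) · m²) · n³) / m⁵) · m³    [power of a product]
= (((((m⁶ · ((n³)²)) · ((n³)²)) · m²) · n³) / m⁵) · m³    [power of a power]
= (((((m⁶ · n⁶) · ((n³)²)) · m²) · n³) / m⁵) · m³    [power of a power]
= (((((m⁶ · n⁶) · n⁶) · m²) · n³) / m⁵) · m³    [power of a power]
= m⁶n¹⁵    [quotient of powers; product of powers]

m⁶n¹⁵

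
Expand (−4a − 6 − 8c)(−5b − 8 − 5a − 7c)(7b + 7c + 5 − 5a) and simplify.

140ab^2 + 416abc + 384ab + 40a^2b + 244ac + 70a − 210a^2 − 200a^2c − 100a^3 + 196ac^2 + 210b^2 + 1152bc + 486b + 866c + 240 + 1022c^2 + 280b^2c + 672bc^2 + 392c^3

(−4a − 6 − 8c)(−5b − 8 − 5a − 7c)(7b + 7c + 5 − 5a)
= (20ab + 32a + 20a^2 + 28ac + 30b + 48 + 30a + 42c + 40bc + 64c + 40ac + 56c^2)(7b + 7c + 5 − 5a)    [distributive law]
= (20ab + 62a + 20a^2 + 68ac + 30b + 48 + 106c + 40bc + 56c^2)(7b + 7c + 5 − 5a)    [combine like terms]
= 140ab^2 + 140abc + 100ab − 100a^2b + 434ab + 434ac + 310a − 310a^2 + 140a^2b + 140a^2c + 100a^2 − 100a^3 + 476abc + 476ac^2 + 340ac − 340a^2c + 210b^2 + 210bc + 150b − 150ab + 336b + 336c + 240 − 240a + 742bc + 742c^2 + 530c − 530ac + 280b^2c + 280bc^2 + 200bc − 200abc + 392bc^2 + 392c^3 + 280c^2 − 280ac^2    [distributive law]
= 140ab^2 + 416abc + 384ab + 40a^2b + 244ac + 70a − 210a^2 − 200a^2c − 100a^3 + 196ac^2 + 210b^2 + 1152bc + 486b + 866c + 240 + 1022c^2 + 280b^2c + 672bc^2 + 392c^3    [combine like terms]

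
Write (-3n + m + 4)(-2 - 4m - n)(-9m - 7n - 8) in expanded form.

(-3n + m + 4)(-2 - 4m - n)(-9m - 7n - 8)
= (6n + 12mn + 3n^2 - 2m - 4m^2 - mn - 8 - 16m - 4n)(-9m - 7n - 8)    [distributive law]
= (2n + 11mn + 3n^2 - 18m - 4m^2 - 8)(-9m - 7n - 8)    [combine like terms]
= -18mn - 14n^2 - 16n - 99m^2n - 77mn^2 - 88mn - 27mn^2 - 21n^3 - 24n^2 + 162m^2 + 126mn + 144m + 36m^3 + 28m^2n + 32m^2 + 72m + 56n + 64    [distributive law]
= 20mn - 38n^2 + 40n - 71m^2n - 104mn^2 - 21n^3 + 194m^2 + 216m + 36m^3 + 64    [combine like terms]

20mn - 38n^2 + 40n - 71m^2n - 104mn^2 - 21n^3 + 194m^2 + 216m + 36m^3 + 64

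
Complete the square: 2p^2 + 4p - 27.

2p^2 + 4p - 27
= 2(p^2 + 2p) - 27    [factor out 2 from the p-terms]
= 2(p^2 + 2p + 1 - 1) - 27    [add and subtract 1 inside the bracket]
= 2(p + 1)^2 - 2 - 27    [perfect-square identity]
= 2(p + 1)^2 - 29    [combine constants]

2(p + 1)^2 - 29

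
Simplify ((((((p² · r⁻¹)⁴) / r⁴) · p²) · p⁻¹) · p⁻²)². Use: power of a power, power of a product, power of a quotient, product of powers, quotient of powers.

p¹⁴r⁻¹⁶

((((((p² · r⁻¹)⁴) / r⁴) · p²) · p⁻¹) · p⁻²)²
= ((((((p² · r⁻¹)⁴) / r⁴) · p²) · p⁻¹)²) · ((p⁻²)²)    [power of a product]
= ((((((p² · r⁻¹)⁴) / r⁴) · p²)²) · ((p⁻¹)²)) · ((p⁻²)²)    [power of a product]
= ((((((p² · r⁻¹)⁴) / r⁴)²) · ((p²)²)) · ((p⁻¹)²)) · ((p⁻²)²)    [power of a product]
= ((((((p² · r⁻¹)⁴)²) / ((r⁴)²)) · ((p²)²)) · ((p⁻¹)²)) · ((p⁻²)²)    [power of a quotient]
= (((((p² · r⁻¹)⁸) / ((r⁴)²)) · ((p²)²)) · ((p⁻¹)²)) · ((p⁻²)²)    [power of a power]
= ((((((p²)⁸) · ((r⁻¹)⁸)) / ((r⁴)²)) · ((p²)²)) · ((p⁻¹)²)) · ((p⁻²)²)    [power of a product]
= ((((p¹⁶ · ((r⁻¹)⁸)) / ((r⁴)²)) · ((p²)²)) · ((p⁻¹)²)) · ((p⁻²)²)    [power of a power]
= ((((p¹⁶ · r⁻⁸) / ((r⁴)²)) · ((p²)²)) · ((p⁻¹)²)) · ((p⁻²)²)    [power of a power]
= ((((p¹⁶ · r⁻⁸) / r⁸) · ((p²)²)) · ((p⁻¹)²)) · ((p⁻²)²)    [power of a power]
= ((((p¹⁶ · r⁻⁸) / r⁸) · p⁴) · ((p⁻¹)²)) · ((p⁻²)²)    [power of a power]
= ((((p¹⁶ · r⁻⁸) / r⁸) · p⁴) · p⁻²) · ((p⁻²)²)    [power of a power]
= ((((p¹⁶ · r⁻⁸) / r⁸) · p⁴) · p⁻²) · p⁻⁴    [power of a power]
= p¹⁴r⁻¹⁶    [quotient of powers; product of powers]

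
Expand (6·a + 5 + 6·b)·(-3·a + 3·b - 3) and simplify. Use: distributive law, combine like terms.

-18·a² - 33·a - 3·b - 15 + 18·b²

(6·a + 5 + 6·b)·(-3·a + 3·b - 3)
= -18·a² + 18·a·b - 18·a - 15·a + 15·b - 15 - 18·a·b + 18·b² - 18·b    [distributive law]
= -18·a² - 33·a - 3·b - 15 + 18·b²    [combine like terms]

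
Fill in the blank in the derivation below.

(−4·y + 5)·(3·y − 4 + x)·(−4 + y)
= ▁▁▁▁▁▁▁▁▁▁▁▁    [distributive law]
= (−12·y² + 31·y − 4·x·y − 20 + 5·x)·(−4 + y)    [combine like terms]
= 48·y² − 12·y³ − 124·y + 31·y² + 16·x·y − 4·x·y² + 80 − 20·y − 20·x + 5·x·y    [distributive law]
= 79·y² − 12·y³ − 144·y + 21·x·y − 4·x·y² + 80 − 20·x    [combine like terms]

Applying distributive law to the line above:

(−12·y² + 16·y − 4·x·y + 15·y − 20 + 5·x)·(−4 + y)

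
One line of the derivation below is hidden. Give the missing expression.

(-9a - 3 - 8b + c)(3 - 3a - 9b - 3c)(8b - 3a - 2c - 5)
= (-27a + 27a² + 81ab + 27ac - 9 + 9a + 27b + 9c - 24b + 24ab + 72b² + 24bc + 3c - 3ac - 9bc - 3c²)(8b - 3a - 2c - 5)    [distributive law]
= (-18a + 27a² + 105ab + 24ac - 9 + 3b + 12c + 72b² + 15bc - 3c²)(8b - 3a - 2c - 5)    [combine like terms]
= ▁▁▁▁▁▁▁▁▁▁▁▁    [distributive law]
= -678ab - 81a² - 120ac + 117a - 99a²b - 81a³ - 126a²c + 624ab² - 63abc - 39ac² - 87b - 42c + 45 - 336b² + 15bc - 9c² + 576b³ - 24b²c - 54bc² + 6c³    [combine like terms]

After distributive law, the bracketed line is:

-144ab + 54a² + 36ac + 90a + 216a²b - 81a³ - 54a²c - 135a² + 840ab² - 315a²b - 210abc - 525ab + 192abc - 72a²c - 48ac² - 120ac - 72b + 27a + 18c + 45 + 24b² - 9ab - 6bc - 15b + 96bc - 36ac - 24c² - 60c + 576b³ - 216ab² - 144b²c - 360b² + 120b²c - 45abc - 30bc² - 75bc - 24bc² + 9ac² + 6c³ + 15c²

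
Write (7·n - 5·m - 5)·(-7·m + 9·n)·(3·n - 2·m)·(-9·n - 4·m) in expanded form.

(7·n - 5·m - 5)·(-7·m + 9·n)·(3·n - 2·m)·(-9·n - 4·m)
= (-49·m·n + 63·n^2 + 35·m^2 - 45·m·n + 35·m - 45·n)·(3·n - 2·m)·(-9·n - 4·m)    [distributive law]
= (-94·m·n + 63·n^2 + 35·m^2 + 35·m - 45·n)·(3·n - 2·m)·(-9·n - 4·m)    [combine like terms]
= (-282·m·n^2 + 188·m^2·n + 189·n^3 - 126·m·n^2 + 105·m^2·n - 70·m^3 + 105·m·n - 70·m^2 - 135·n^2 + 90·m·n)·(-9·n - 4·m)    [distributive law]
= (-408·m·n^2 + 293·m^2·n + 189·n^3 - 70·m^3 + 195·m·n - 70·m^2 - 135·n^2)·(-9·n - 4·m)    [combine like terms]
= 3672·m·n^3 + 1632·m^2·n^2 - 2637·m^2·n^2 - 1172·m^3·n - 1701·n^4 - 756·m·n^3 + 630·m^3·n + 280·m^4 - 1755·m·n^2 - 780·m^2·n + 630·m^2·n + 280·m^3 + 1215·n^3 + 540·m·n^2    [distributive law]
= 2916·m·n^3 - 1005·m^2·n^2 - 542·m^3·n - 1701·n^4 + 280·m^4 - 1215·m·n^2 - 150·m^2·n + 280·m^3 + 1215·n^3    [combine like terms]

2916·m·n^3 - 1005·m^2·n^2 - 542·m^3·n - 1701·n^4 + 280·m^4 - 1215·m·n^2 - 150·m^2·n + 280·m^3 + 1215·n^3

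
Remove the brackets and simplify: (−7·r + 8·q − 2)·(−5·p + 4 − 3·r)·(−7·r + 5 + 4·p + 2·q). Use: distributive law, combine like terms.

−161·p·r^2 + 17·p·r + 140·p^2·r + 254·p·q·r + 259·r^2 − 54·r − 388·q·r − 147·r^3 + 210·q·r^2 − 52·p·q − 160·p^2·q − 80·p·q^2 + 144·q + 64·q^2 − 48·q^2·r + 18·p + 40·p^2 − 40

(−7·r + 8·q − 2)·(−5·p + 4 − 3·r)·(−7·r + 5 + 4·p + 2·q)
= (35·p·r − 28·r + 21·r^2 − 40·p·q + 32·q − 24·q·r + 10·p − 8 + 6·r)·(−7·r + 5 + 4·p + 2·q)    [distributive law]
= (35·p·r − 22·r + 21·r^2 − 40·p·q + 32·q − 24·q·r + 10·p − 8)·(−7·r + 5 + 4·p + 2·q)    [combine like terms]
= −245·p·r^2 + 175·p·r + 140·p^2·r + 70·p·q·r + 154·r^2 − 110·r − 88·p·r − 44·q·r − 147·r^3 + 105·r^2 + 84·p·r^2 + 42·q·r^2 + 280·p·q·r − 200·p·q − 160·p^2·q − 80·p·q^2 − 224·q·r + 160·q + 128·p·q + 64·q^2 + 168·q·r^2 − 120·q·r − 96·p·q·r − 48·q^2·r − 70·p·r + 50·p + 40·p^2 + 20·p·q + 56·r − 40 − 32·p − 16·q    [distributive law]
= −161·p·r^2 + 17·p·r + 140·p^2·r + 254·p·q·r + 259·r^2 − 54·r − 388·q·r − 147·r^3 + 210·q·r^2 − 52·p·q − 160·p^2·q − 80·p·q^2 + 144·q + 64·q^2 − 48·q^2·r + 18·p + 40·p^2 − 40    [combine like terms]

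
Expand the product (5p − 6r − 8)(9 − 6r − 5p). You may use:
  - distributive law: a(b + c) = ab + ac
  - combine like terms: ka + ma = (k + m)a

85p − 25p^2 − 6r + 36r^2 − 72

(5p − 6r − 8)(9 − 6r − 5p)
= 45p − 30pr − 25p^2 − 54r + 36r^2 + 30pr − 72 + 48r + 40p    [distributive law]
= 85p − 25p^2 − 6r + 36r^2 − 72    [combine like terms]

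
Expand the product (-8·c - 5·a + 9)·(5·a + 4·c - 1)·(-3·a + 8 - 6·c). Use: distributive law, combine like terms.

330·a^2·c - 912·a·c + 456·a·c^2 - 520·c^2 + 192·c^3 + 406·c + 75·a^3 - 350·a^2 + 427·a - 72

(-8·c - 5·a + 9)·(5·a + 4·c - 1)·(-3·a + 8 - 6·c)
= (-40·a·c - 32·c^2 + 8·c - 25·a^2 - 20·a·c + 5·a + 45·a + 36·c - 9)·(-3·a + 8 - 6·c)    [distributive law]
= (-60·a·c - 32·c^2 + 44·c - 25·a^2 + 50·a - 9)·(-3·a + 8 - 6·c)    [combine like terms]
= 180·a^2·c - 480·a·c + 360·a·c^2 + 96·a·c^2 - 256·c^2 + 192·c^3 - 132·a·c + 352·c - 264·c^2 + 75·a^3 - 200·a^2 + 150·a^2·c - 150·a^2 + 400·a - 300·a·c + 27·a - 72 + 54·c    [distributive law]
= 330·a^2·c - 912·a·c + 456·a·c^2 - 520·c^2 + 192·c^3 + 406·c + 75·a^3 - 350·a^2 + 427·a - 72    [combine like terms]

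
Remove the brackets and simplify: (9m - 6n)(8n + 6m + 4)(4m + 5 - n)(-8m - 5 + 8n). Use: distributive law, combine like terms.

(9m - 6n)(8n + 6m + 4)(4m + 5 - n)(-8m - 5 + 8n)
= (72mn + 54m^2 + 36m - 48n^2 - 36mn - 24n)(4m + 5 - n)(-8m - 5 + 8n)    [distributive law]
= (36mn + 54m^2 + 36m - 48n^2 - 24n)(4m + 5 - n)(-8m - 5 + 8n)    [combine like terms]
= (144m^2n + 180mn - 36mn^2 + 216m^3 + 270m^2 - 54m^2n + 144m^2 + 180m - 36mn - 192mn^2 - 240n^2 + 48n^3 - 96mn - 120n + 24n^2)(-8m - 5 + 8n)    [distributive law]
= (90m^2n + 48mn - 228mn^2 + 216m^3 + 414m^2 + 180m - 216n^2 + 48n^3 - 120n)(-8m - 5 + 8n)    [combine like terms]
= -720m^3n - 450m^2n + 720m^2n^2 - 384m^2n - 240mn + 384mn^2 + 1824m^2n^2 + 1140mn^2 - 1824mn^3 - 1728m^4 - 1080m^3 + 1728m^3n - 3312m^3 - 2070m^2 + 3312m^2n - 1440m^2 - 900m + 1440mn + 1728mn^2 + 1080n^2 - 1728n^3 - 384mn^3 - 240n^3 + 384n^4 + 960mn + 600n - 960n^2    [distributive law]
= 1008m^3n + 2478m^2n + 2544m^2n^2 + 2160mn + 3252mn^2 - 2208mn^3 - 1728m^4 - 4392m^3 - 3510m^2 - 900m + 120n^2 - 1968n^3 + 384n^4 + 600n    [combine like terms]

1008m^3n + 2478m^2n + 2544m^2n^2 + 2160mn + 3252mn^2 - 2208mn^3 - 1728m^4 - 4392m^3 - 3510m^2 - 900m + 120n^2 - 1968n^3 + 384n^4 + 600n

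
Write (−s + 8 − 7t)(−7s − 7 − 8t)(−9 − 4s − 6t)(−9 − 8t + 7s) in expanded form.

(−s + 8 − 7t)(−7s − 7 − 8t)(−9 − 4s − 6t)(−9 − 8t + 7s)
= (7s^2 + 7s + 8st − 56s − 56 − 64t + 49st + 49t + 56t^2)(−9 − 4s − 6t)(−9 − 8t + 7s)    [distributive law]
= (7s^2 − 49s + 57st − 56 − 15t + 56t^2)(−9 − 4s − 6t)(−9 − 8t + 7s)    [combine like terms]
= (−63s^2 − 28s^3 − 42s^2t + 441s + 196s^2 + 294st − 513st − 228s^2t − 342st^2 + 504 + 224s + 336t + 135t + 60st + 90t^2 − 504t^2 − 224st^2 − 336t^3)(−9 − 8t + 7s)    [distributive law]
= (133s^2 − 28s^3 − 270s^2t + 665s − 159st − 566st^2 + 504 + 471t − 414t^2 − 336t^3)(−9 − 8t + 7s)    [combine like terms]
= −1197s^2 − 1064s^2t + 931s^3 + 252s^3 + 224s^3t − 196s^4 + 2430s^2t + 2160s^2t^2 − 1890s^3t − 5985s − 5320st + 4655s^2 + 1431st + 1272st^2 − 1113s^2t + 5094st^2 + 4528st^3 − 3962s^2t^2 − 4536 − 4032t + 3528s − 4239t − 3768t^2 + 3297st + 3726t^2 + 3312t^3 − 2898st^2 + 3024t^3 + 2688t^4 − 2352st^3    [distributive law]
= 3458s^2 + 253s^2t + 1183s^3 − 1666s^3t − 196s^4 − 1802s^2t^2 − 2457s − 592st + 3468st^2 + 2176st^3 − 4536 − 8271t − 42t^2 + 6336t^3 + 2688t^4    [combine like terms]

3458s^2 + 253s^2t + 1183s^3 − 1666s^3t − 196s^4 − 1802s^2t^2 − 2457s − 592st + 3468st^2 + 2176st^3 − 4536 − 8271t − 42t^2 + 6336t^3 + 2688t^4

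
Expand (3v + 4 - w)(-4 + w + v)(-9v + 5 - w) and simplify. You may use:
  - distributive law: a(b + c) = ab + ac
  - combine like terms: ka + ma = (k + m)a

(3v + 4 - w)(-4 + w + v)(-9v + 5 - w)
= (-12v + 3vw + 3v² - 16 + 4w + 4v + 4w - w² - vw)(-9v + 5 - w)    [distributive law]
= (-8v + 2vw + 3v² - 16 + 8w - w²)(-9v + 5 - w)    [combine like terms]
= 72v² - 40v + 8vw - 18v²w + 10vw - 2vw² - 27v³ + 15v² - 3v²w + 144v - 80 + 16w - 72vw + 40w - 8w² + 9vw² - 5w² + w³    [distributive law]
= 87v² + 104v - 54vw - 21v²w + 7vw² - 27v³ - 80 + 56w - 13w² + w³    [combine like terms]

87v² + 104v - 54vw - 21v²w + 7vw² - 27v³ - 80 + 56w - 13w² + w³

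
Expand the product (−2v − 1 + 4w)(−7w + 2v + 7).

22vw − 4v^2 − 16v + 35w − 7 − 28w^2

(−2v − 1 + 4w)(−7w + 2v + 7)
= 14vw − 4v^2 − 14v + 7w − 2v − 7 − 28w^2 + 8vw + 28w    [distributive law]
= 22vw − 4v^2 − 16v + 35w − 7 − 28w^2    [combine like terms]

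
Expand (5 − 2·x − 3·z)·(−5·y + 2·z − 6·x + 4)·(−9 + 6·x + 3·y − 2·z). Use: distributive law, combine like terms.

(5 − 2·x − 3·z)·(−5·y + 2·z − 6·x + 4)·(−9 + 6·x + 3·y − 2·z)
= (−25·y + 10·z − 30·x + 20 + 10·x·y − 4·x·z + 12·x^2 − 8·x + 15·y·z − 6·z^2 + 18·x·z − 12·z)·(−9 + 6·x + 3·y − 2·z)    [distributive law]
= (−25·y − 2·z − 38·x + 20 + 10·x·y + 14·x·z + 12·x^2 + 15·y·z − 6·z^2)·(−9 + 6·x + 3·y − 2·z)    [combine like terms]
= 225·y − 150·x·y − 75·y^2 + 50·y·z + 18·z − 12·x·z − 6·y·z + 4·z^2 + 342·x − 228·x^2 − 114·x·y + 76·x·z − 180 + 120·x + 60·y − 40·z − 90·x·y + 60·x^2·y + 30·x·y^2 − 20·x·y·z − 126·x·z + 84·x^2·z + 42·x·y·z − 28·x·z^2 − 108·x^2 + 72·x^3 + 36·x^2·y − 24·x^2·z − 135·y·z + 90·x·y·z + 45·y^2·z − 30·y·z^2 + 54·z^2 − 36·x·z^2 − 18·y·z^2 + 12·z^3    [distributive law]
= 285·y − 354·x·y − 75·y^2 − 91·y·z − 22·z − 62·x·z + 58·z^2 + 462·x − 336·x^2 − 180 + 96·x^2·y + 30·x·y^2 + 112·x·y·z + 60·x^2·z − 64·x·z^2 + 72·x^3 + 45·y^2·z − 48·y·z^2 + 12·z^3    [combine like terms]

285·y − 354·x·y − 75·y^2 − 91·y·z − 22·z − 62·x·z + 58·z^2 + 462·x − 336·x^2 − 180 + 96·x^2·y + 30·x·y^2 + 112·x·y·z + 60·x^2·z − 64·x·z^2 + 72·x^3 + 45·y^2·z − 48·y·z^2 + 12·z^3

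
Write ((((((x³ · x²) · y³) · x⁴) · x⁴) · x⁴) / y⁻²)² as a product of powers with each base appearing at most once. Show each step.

((((((x³ · x²) · y³) · x⁴) · x⁴) · x⁴) / y⁻²)²
= ((((((x³ · x²) · y³) · x⁴) · x⁴) · x⁴)²) / ((y⁻²)²)    [power of a quotient]
= ((((((x³ · x²) · y³) · x⁴) · x⁴)²) · ((x⁴)²)) / ((y⁻²)²)    [power of a product]
= ((((((x³ · x²) · y³) · x⁴)²) · ((x⁴)²)) · ((x⁴)²)) / ((y⁻²)²)    [power of a product]
= ((((((x³ · x²) · y³)²) · ((x⁴)²)) · ((x⁴)²)) · ((x⁴)²)) / ((y⁻²)²)    [power of a product]
= ((((((x³ · x²)²) · ((y³)²)) · ((x⁴)²)) · ((x⁴)²)) · ((x⁴)²)) / ((y⁻²)²)    [power of a product]
= (((((((x³)²) · ((x²)²)) · ((y³)²)) · ((x⁴)²)) · ((x⁴)²)) · ((x⁴)²)) / ((y⁻²)²)    [power of a product]
= (((((x⁶ · ((x²)²)) · ((y³)²)) · ((x⁴)²)) · ((x⁴)²)) · ((x⁴)²)) / ((y⁻²)²)    [power of a power]
= (((((x⁶ · x⁴) · ((y³)²)) · ((x⁴)²)) · ((x⁴)²)) · ((x⁴)²)) / ((y⁻²)²)    [power of a power]
= ((((x¹⁰ · ((y³)²)) · ((x⁴)²)) · ((x⁴)²)) · ((x⁴)²)) / ((y⁻²)²)    [product of powers]
= ((((x¹⁰ · y⁶) · ((x⁴)²)) · ((x⁴)²)) · ((x⁴)²)) / ((y⁻²)²)    [power of a power]
= ((((x¹⁰ · y⁶) · x⁸) · ((x⁴)²)) · ((x⁴)²)) / ((y⁻²)²)    [power of a power]
= ((((x¹⁰ · y⁶) · x⁸) · x⁸) · ((x⁴)²)) / ((y⁻²)²)    [power of a power]
= ((((x¹⁰ · y⁶) · x⁸) · x⁸) · x⁸) / ((y⁻²)²)    [power of a power]
= ((((x¹⁰ · y⁶) · x⁸) · x⁸) · x⁸) / y⁻⁴    [power of a power]
= x³⁴·y¹⁰    [quotient of powers; product of powers]

x³⁴·y¹⁰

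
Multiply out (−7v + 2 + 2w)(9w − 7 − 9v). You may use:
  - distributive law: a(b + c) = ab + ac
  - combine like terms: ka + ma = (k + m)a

(−7v + 2 + 2w)(9w − 7 − 9v)
= −63vw + 49v + 63v^2 + 18w − 14 − 18v + 18w^2 − 14w − 18vw    [distributive law]
= −81vw + 31v + 63v^2 + 4w − 14 + 18w^2    [combine like terms]

−81vw + 31v + 63v^2 + 4w − 14 + 18w^2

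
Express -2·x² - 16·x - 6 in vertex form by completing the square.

-2·x² - 16·x - 6
= -2(x² + 8·x) - 6    [factor out -2 from the x-terms]
= -2(x² + 8·x + 16 - 16) - 6    [add and subtract 16 inside the bracket]
= -2(x + 4)² + 32 - 6    [perfect-square identity]
= -2(x + 4)² + 26    [combine constants]

-2(x + 4)² + 26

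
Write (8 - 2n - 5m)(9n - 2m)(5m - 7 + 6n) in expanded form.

551mn - 504n + 558n^2 - 150m^2 + 112m - 336mn^2 - 108n^3 - 145m^2n + 50m^3

(8 - 2n - 5m)(9n - 2m)(5m - 7 + 6n)
= (72n - 16m - 18n^2 + 4mn - 45mn + 10m^2)(5m - 7 + 6n)    [distributive law]
= (72n - 16m - 18n^2 - 41mn + 10m^2)(5m - 7 + 6n)    [combine like terms]
= 360mn - 504n + 432n^2 - 80m^2 + 112m - 96mn - 90mn^2 + 126n^2 - 108n^3 - 205m^2n + 287mn - 246mn^2 + 50m^3 - 70m^2 + 60m^2n    [distributive law]
= 551mn - 504n + 558n^2 - 150m^2 + 112m - 336mn^2 - 108n^3 - 145m^2n + 50m^3    [combine like terms]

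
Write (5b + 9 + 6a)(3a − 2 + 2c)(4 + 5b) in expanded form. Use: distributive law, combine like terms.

(5b + 9 + 6a)(3a − 2 + 2c)(4 + 5b)
= (15ab − 10b + 10bc + 27a − 18 + 18c + 18a^2 − 12a + 12ac)(4 + 5b)    [distributive law]
= (15ab − 10b + 10bc + 15a − 18 + 18c + 18a^2 + 12ac)(4 + 5b)    [combine like terms]
= 60ab + 75ab^2 − 40b − 50b^2 + 40bc + 50b^2c + 60a + 75ab − 72 − 90b + 72c + 90bc + 72a^2 + 90a^2b + 48ac + 60abc    [distributive law]
= 135ab + 75ab^2 − 130b − 50b^2 + 130bc + 50b^2c + 60a − 72 + 72c + 72a^2 + 90a^2b + 48ac + 60abc    [combine like terms]

135ab + 75ab^2 − 130b − 50b^2 + 130bc + 50b^2c + 60a − 72 + 72c + 72a^2 + 90a^2b + 48ac + 60abc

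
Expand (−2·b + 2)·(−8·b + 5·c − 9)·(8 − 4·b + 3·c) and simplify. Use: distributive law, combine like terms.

120·b² − 64·b³ + 88·b²·c − 114·b·c − 30·b·c² + 88·b + 26·c + 30·c² − 144

(−2·b + 2)·(−8·b + 5·c − 9)·(8 − 4·b + 3·c)
= (16·b² − 10·b·c + 18·b − 16·b + 10·c − 18)·(8 − 4·b + 3·c)    [distributive law]
= (16·b² − 10·b·c + 2·b + 10·c − 18)·(8 − 4·b + 3·c)    [combine like terms]
= 128·b² − 64·b³ + 48·b²·c − 80·b·c + 40·b²·c − 30·b·c² + 16·b − 8·b² + 6·b·c + 80·c − 40·b·c + 30·c² − 144 + 72·b − 54·c    [distributive law]
= 120·b² − 64·b³ + 88·b²·c − 114·b·c − 30·b·c² + 88·b + 26·c + 30·c² − 144    [combine like terms]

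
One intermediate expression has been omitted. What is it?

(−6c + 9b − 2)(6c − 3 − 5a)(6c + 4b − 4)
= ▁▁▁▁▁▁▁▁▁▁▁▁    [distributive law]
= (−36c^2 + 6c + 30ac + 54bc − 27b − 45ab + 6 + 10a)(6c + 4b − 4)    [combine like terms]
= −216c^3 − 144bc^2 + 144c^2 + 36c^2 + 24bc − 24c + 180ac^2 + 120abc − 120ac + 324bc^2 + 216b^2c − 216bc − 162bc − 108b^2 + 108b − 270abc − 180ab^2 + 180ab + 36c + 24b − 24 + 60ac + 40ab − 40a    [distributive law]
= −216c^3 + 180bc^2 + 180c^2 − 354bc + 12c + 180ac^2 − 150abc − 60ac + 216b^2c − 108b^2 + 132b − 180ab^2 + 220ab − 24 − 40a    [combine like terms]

Applying distributive law to the line above:

(−36c^2 + 18c + 30ac + 54bc − 27b − 45ab − 12c + 6 + 10a)(6c + 4b − 4)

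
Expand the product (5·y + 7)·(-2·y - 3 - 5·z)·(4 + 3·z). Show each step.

-40·y^2 - 30·y^2·z - 116·y - 187·y·z - 75·y·z^2 - 84 - 203·z - 105·z^2

(5·y + 7)·(-2·y - 3 - 5·z)·(4 + 3·z)
= (-10·y^2 - 15·y - 25·y·z - 14·y - 21 - 35·z)·(4 + 3·z)    [distributive law]
= (-10·y^2 - 29·y - 25·y·z - 21 - 35·z)·(4 + 3·z)    [combine like terms]
= -40·y^2 - 30·y^2·z - 116·y - 87·y·z - 100·y·z - 75·y·z^2 - 84 - 63·z - 140·z - 105·z^2    [distributive law]
= -40·y^2 - 30·y^2·z - 116·y - 187·y·z - 75·y·z^2 - 84 - 203·z - 105·z^2    [combine like terms]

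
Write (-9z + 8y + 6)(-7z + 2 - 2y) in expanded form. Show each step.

(-9z + 8y + 6)(-7z + 2 - 2y)
= 63z^2 - 18z + 18yz - 56yz + 16y - 16y^2 - 42z + 12 - 12y    [distributive law]
= 63z^2 - 60z - 38yz + 4y - 16y^2 + 12    [combine like terms]

63z^2 - 60z - 38yz + 4y - 16y^2 + 12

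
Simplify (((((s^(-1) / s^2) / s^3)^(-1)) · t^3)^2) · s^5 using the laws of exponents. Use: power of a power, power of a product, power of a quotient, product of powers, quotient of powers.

(((((s^(-1) / s^2) / s^3)^(-1)) · t^3)^2) · s^5
= (((((s^(-1) / s^2) / s^3)^(-1))^2) · ((t^3)^2)) · s^5    [power of a product]
= ((((s^(-1) / s^2) / s^3)^(-2)) · ((t^3)^2)) · s^5    [power of a power]
= ((((s^(-1) / s^2)^(-2)) / ((s^3)^(-2))) · ((t^3)^2)) · s^5    [power of a quotient]
= (((((s^(-1))^(-2)) / ((s^2)^(-2))) / ((s^3)^(-2))) · ((t^3)^2)) · s^5    [power of a quotient]
= (((s^2 / ((s^2)^(-2))) / ((s^3)^(-2))) · ((t^3)^2)) · s^5    [power of a power]
= (((s^2 / s^(-4)) / ((s^3)^(-2))) · ((t^3)^2)) · s^5    [power of a power]
= ((s^6 / ((s^3)^(-2))) · ((t^3)^2)) · s^5    [quotient of powers]
= ((s^6 / s^(-6)) · ((t^3)^2)) · s^5    [power of a power]
= (s^12 · ((t^3)^2)) · s^5    [quotient of powers]
= (s^12 · t^6) · s^5    [power of a power]
= s^17t^6    [product of powers]

s^17t^6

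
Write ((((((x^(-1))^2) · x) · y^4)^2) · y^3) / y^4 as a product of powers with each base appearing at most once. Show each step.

x^(-2)·y^7

((((((x^(-1))^2) · x) · y^4)^2) · y^3) / y^4
= ((((((x^(-1))^2) · x)^2) · ((y^4)^2)) · y^3) / y^4    [power of a product]
= ((((((x^(-1))^2)^2) · (x^2)) · ((y^4)^2)) · y^3) / y^4    [power of a product]
= (((((x^(-1))^4) · (x^2)) · ((y^4)^2)) · y^3) / y^4    [power of a power]
= (((x^(-4) · (x^2)) · ((y^4)^2)) · y^3) / y^4    [power of a power]
= ((x^(-2) · ((y^4)^2)) · y^3) / y^4    [product of powers]
= ((x^(-2) · y^8) · y^3) / y^4    [power of a power]
= x^(-2)·y^7    [quotient of powers; product of powers]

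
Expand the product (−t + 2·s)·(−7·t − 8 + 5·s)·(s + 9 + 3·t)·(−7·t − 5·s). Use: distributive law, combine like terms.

(−t + 2·s)·(−7·t − 8 + 5·s)·(s + 9 + 3·t)·(−7·t − 5·s)
= (7·t^2 + 8·t − 5·s·t − 14·s·t − 16·s + 10·s^2)·(s + 9 + 3·t)·(−7·t − 5·s)    [distributive law]
= (7·t^2 + 8·t − 19·s·t − 16·s + 10·s^2)·(s + 9 + 3·t)·(−7·t − 5·s)    [combine like terms]
= (7·s·t^2 + 63·t^2 + 21·t^3 + 8·s·t + 72·t + 24·t^2 − 19·s^2·t − 171·s·t − 57·s·t^2 − 16·s^2 − 144·s − 48·s·t + 10·s^3 + 90·s^2 + 30·s^2·t)·(−7·t − 5·s)    [distributive law]
= (−50·s·t^2 + 87·t^2 + 21·t^3 − 211·s·t + 72·t + 11·s^2·t + 74·s^2 − 144·s + 10·s^3)·(−7·t − 5·s)    [combine like terms]
= 350·s·t^3 + 250·s^2·t^2 − 609·t^3 − 435·s·t^2 − 147·t^4 − 105·s·t^3 + 1477·s·t^2 + 1055·s^2·t − 504·t^2 − 360·s·t − 77·s^2·t^2 − 55·s^3·t − 518·s^2·t − 370·s^3 + 1008·s·t + 720·s^2 − 70·s^3·t − 50·s^4    [distributive law]
= 245·s·t^3 + 173·s^2·t^2 − 609·t^3 + 1042·s·t^2 − 147·t^4 + 537·s^2·t − 504·t^2 + 648·s·t − 125·s^3·t − 370·s^3 + 720·s^2 − 50·s^4    [combine like terms]

245·s·t^3 + 173·s^2·t^2 − 609·t^3 + 1042·s·t^2 − 147·t^4 + 537·s^2·t − 504·t^2 + 648·s·t − 125·s^3·t − 370·s^3 + 720·s^2 − 50·s^4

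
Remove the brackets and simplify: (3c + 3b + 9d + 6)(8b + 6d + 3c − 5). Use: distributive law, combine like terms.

(3c + 3b + 9d + 6)(8b + 6d + 3c − 5)
= 24bc + 18cd + 9c^2 − 15c + 24b^2 + 18bd + 9bc − 15b + 72bd + 54d^2 + 27cd − 45d + 48b + 36d + 18c − 30    [distributive law]
= 33bc + 45cd + 9c^2 + 3c + 24b^2 + 90bd + 33b + 54d^2 − 9d − 30    [combine like terms]

33bc + 45cd + 9c^2 + 3c + 24b^2 + 90bd + 33b + 54d^2 − 9d − 30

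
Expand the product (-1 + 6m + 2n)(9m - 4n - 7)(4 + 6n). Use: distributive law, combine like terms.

-204m - 330mn + 2n - 92n^2 + 28 + 216m^2 + 324m^2n - 36mn^2 - 48n^3

(-1 + 6m + 2n)(9m - 4n - 7)(4 + 6n)
= (-9m + 4n + 7 + 54m^2 - 24mn - 42m + 18mn - 8n^2 - 14n)(4 + 6n)    [distributive law]
= (-51m - 10n + 7 + 54m^2 - 6mn - 8n^2)(4 + 6n)    [combine like terms]
= -204m - 306mn - 40n - 60n^2 + 28 + 42n + 216m^2 + 324m^2n - 24mn - 36mn^2 - 32n^2 - 48n^3    [distributive law]
= -204m - 330mn + 2n - 92n^2 + 28 + 216m^2 + 324m^2n - 36mn^2 - 48n^3    [combine like terms]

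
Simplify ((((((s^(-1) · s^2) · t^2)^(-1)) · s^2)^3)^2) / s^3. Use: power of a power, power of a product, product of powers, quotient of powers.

s^3t^(-12)

((((((s^(-1) · s^2) · t^2)^(-1)) · s^2)^3)^2) / s^3
= (((((s^(-1) · s^2) · t^2)^(-1)) · s^2)^6) / s^3    [power of a power]
= (((((s^(-1) · s^2) · t^2)^(-1))^6) · ((s^2)^6)) / s^3    [power of a product]
= ((((s^(-1) · s^2) · t^2)^(-6)) · ((s^2)^6)) / s^3    [power of a power]
= ((((s^(-1) · s^2)^(-6)) · ((t^2)^(-6))) · ((s^2)^6)) / s^3    [power of a product]
= (((((s^(-1))^(-6)) · ((s^2)^(-6))) · ((t^2)^(-6))) · ((s^2)^6)) / s^3    [power of a product]
= (((s^6 · ((s^2)^(-6))) · ((t^2)^(-6))) · ((s^2)^6)) / s^3    [power of a power]
= (((s^6 · s^(-12)) · ((t^2)^(-6))) · ((s^2)^6)) / s^3    [power of a power]
= ((s^(-6) · ((t^2)^(-6))) · ((s^2)^6)) / s^3    [product of powers]
= ((s^(-6) · t^(-12)) · ((s^2)^6)) / s^3    [power of a power]
= ((s^(-6) · t^(-12)) · s^12) / s^3    [power of a power]
= s^3t^(-12)    [quotient of powers; product of powers]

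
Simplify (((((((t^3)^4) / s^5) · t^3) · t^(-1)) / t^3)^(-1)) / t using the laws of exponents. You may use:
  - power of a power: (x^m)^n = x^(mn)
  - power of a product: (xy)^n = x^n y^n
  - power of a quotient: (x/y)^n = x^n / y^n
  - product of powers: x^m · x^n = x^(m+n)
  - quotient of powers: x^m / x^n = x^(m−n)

(((((((t^3)^4) / s^5) · t^3) · t^(-1)) / t^3)^(-1)) / t
= (((((((t^3)^4) / s^5) · t^3) · t^(-1))^(-1)) / ((t^3)^(-1))) / t    [power of a quotient]
= (((((((t^3)^4) / s^5) · t^3)^(-1)) · ((t^(-1))^(-1))) / ((t^3)^(-1))) / t    [power of a product]
= (((((((t^3)^4) / s^5)^(-1)) · ((t^3)^(-1))) · ((t^(-1))^(-1))) / ((t^3)^(-1))) / t    [power of a product]
= (((((((t^3)^4)^(-1)) / ((s^5)^(-1))) · ((t^3)^(-1))) · ((t^(-1))^(-1))) / ((t^3)^(-1))) / t    [power of a quotient]
= ((((((t^3)^(-4)) / ((s^5)^(-1))) · ((t^3)^(-1))) · ((t^(-1))^(-1))) / ((t^3)^(-1))) / t    [power of a power]
= ((((t^(-12) / ((s^5)^(-1))) · ((t^3)^(-1))) · ((t^(-1))^(-1))) / ((t^3)^(-1))) / t    [power of a power]
= ((((t^(-12) / s^(-5)) · ((t^3)^(-1))) · ((t^(-1))^(-1))) / ((t^3)^(-1))) / t    [power of a power]
= ((((t^(-12) / s^(-5)) · t^(-3)) · ((t^(-1))^(-1))) / ((t^3)^(-1))) / t    [power of a power]
= ((((t^(-12) / s^(-5)) · t^(-3)) · t) / ((t^3)^(-1))) / t    [power of a power]
= ((((t^(-12) / s^(-5)) · t^(-3)) · t) / t^(-3)) / t    [power of a power]
= s^5·t^(-12)    [quotient of powers; product of powers]

s^5·t^(-12)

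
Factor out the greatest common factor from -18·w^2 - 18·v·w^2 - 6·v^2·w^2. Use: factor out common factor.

6·w^2(-3 - 3·v - v^2)

-18·w^2 - 18·v·w^2 - 6·v^2·w^2
= 6(-3·w^2 - 3·v·w^2 - v^2·w^2)    [factor out 6]
= 6·w^2(-3 - 3·v - v^2)    [factor out w^2]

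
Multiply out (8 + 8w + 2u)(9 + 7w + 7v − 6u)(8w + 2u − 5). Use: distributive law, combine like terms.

−64w + 294u − 360 + 744w^2 + 186uw + 168vw + 42uv − 280v + 448w^3 − 160uw^2 + 448vw^2 + 224uvw − 164u^2w + 28u^2v − 24u^3

(8 + 8w + 2u)(9 + 7w + 7v − 6u)(8w + 2u − 5)
= (72 + 56w + 56v − 48u + 72w + 56w^2 + 56vw − 48uw + 18u + 14uw + 14uv − 12u^2)(8w + 2u − 5)    [distributive law]
= (72 + 128w + 56v − 30u + 56w^2 + 56vw − 34uw + 14uv − 12u^2)(8w + 2u − 5)    [combine like terms]
= 576w + 144u − 360 + 1024w^2 + 256uw − 640w + 448vw + 112uv − 280v − 240uw − 60u^2 + 150u + 448w^3 + 112uw^2 − 280w^2 + 448vw^2 + 112uvw − 280vw − 272uw^2 − 68u^2w + 170uw + 112uvw + 28u^2v − 70uv − 96u^2w − 24u^3 + 60u^2    [distributive law]
= −64w + 294u − 360 + 744w^2 + 186uw + 168vw + 42uv − 280v + 448w^3 − 160uw^2 + 448vw^2 + 224uvw − 164u^2w + 28u^2v − 24u^3    [combine like terms]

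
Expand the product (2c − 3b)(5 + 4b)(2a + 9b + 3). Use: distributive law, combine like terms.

20ac + 114bc + 30c + 16abc + 72b²c − 30ab − 171b² − 45b − 24ab² − 108b³

(2c − 3b)(5 + 4b)(2a + 9b + 3)
= (10c + 8bc − 15b − 12b²)(2a + 9b + 3)    [distributive law]
= 20ac + 90bc + 30c + 16abc + 72b²c + 24bc − 30ab − 135b² − 45b − 24ab² − 108b³ − 36b²    [distributive law]
= 20ac + 114bc + 30c + 16abc + 72b²c − 30ab − 171b² − 45b − 24ab² − 108b³    [combine like terms]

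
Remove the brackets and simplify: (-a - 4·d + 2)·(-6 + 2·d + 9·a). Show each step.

24·a - 38·a·d - 9·a^2 + 28·d - 8·d^2 - 12

(-a - 4·d + 2)·(-6 + 2·d + 9·a)
= 6·a - 2·a·d - 9·a^2 + 24·d - 8·d^2 - 36·a·d - 12 + 4·d + 18·a    [distributive law]
= 24·a - 38·a·d - 9·a^2 + 28·d - 8·d^2 - 12    [combine like terms]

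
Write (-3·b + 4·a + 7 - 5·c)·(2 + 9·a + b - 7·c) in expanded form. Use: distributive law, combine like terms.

b - 23·a·b - 3·b^2 + 16·b·c + 71·a + 36·a^2 - 73·a·c + 14 - 59·c + 35·c^2

(-3·b + 4·a + 7 - 5·c)·(2 + 9·a + b - 7·c)
= -6·b - 27·a·b - 3·b^2 + 21·b·c + 8·a + 36·a^2 + 4·a·b - 28·a·c + 14 + 63·a + 7·b - 49·c - 10·c - 45·a·c - 5·b·c + 35·c^2    [distributive law]
= b - 23·a·b - 3·b^2 + 16·b·c + 71·a + 36·a^2 - 73·a·c + 14 - 59·c + 35·c^2    [combine like terms]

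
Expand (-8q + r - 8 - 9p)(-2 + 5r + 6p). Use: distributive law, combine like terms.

16q - 40qr - 48pq - 42r + 5r^2 - 39pr + 16 - 30p - 54p^2

(-8q + r - 8 - 9p)(-2 + 5r + 6p)
= 16q - 40qr - 48pq - 2r + 5r^2 + 6pr + 16 - 40r - 48p + 18p - 45pr - 54p^2    [distributive law]
= 16q - 40qr - 48pq - 42r + 5r^2 - 39pr + 16 - 30p - 54p^2    [combine like terms]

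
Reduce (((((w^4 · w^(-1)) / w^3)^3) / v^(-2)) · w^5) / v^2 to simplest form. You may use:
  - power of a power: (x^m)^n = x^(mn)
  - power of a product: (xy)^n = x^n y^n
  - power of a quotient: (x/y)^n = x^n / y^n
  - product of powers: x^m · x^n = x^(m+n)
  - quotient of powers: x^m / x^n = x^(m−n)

(((((w^4 · w^(-1)) / w^3)^3) / v^(-2)) · w^5) / v^2
= (((((w^4 · w^(-1))^3) / ((w^3)^3)) / v^(-2)) · w^5) / v^2    [power of a quotient]
= ((((((w^4)^3) · ((w^(-1))^3)) / ((w^3)^3)) / v^(-2)) · w^5) / v^2    [power of a product]
= ((((w^12 · ((w^(-1))^3)) / ((w^3)^3)) / v^(-2)) · w^5) / v^2    [power of a power]
= ((((w^12 · w^(-3)) / ((w^3)^3)) / v^(-2)) · w^5) / v^2    [power of a power]
= (((w^9 / ((w^3)^3)) / v^(-2)) · w^5) / v^2    [product of powers]
= (((w^9 / w^9) / v^(-2)) · w^5) / v^2    [power of a power]
= ((w^0 / v^(-2)) · w^5) / v^2    [quotient of powers]
= w^5    [quotient of powers; product of powers]

w^5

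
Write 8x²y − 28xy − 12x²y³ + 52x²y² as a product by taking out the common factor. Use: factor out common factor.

4xy(2x − 7 − 3xy² + 13xy)

8x²y − 28xy − 12x²y³ + 52x²y²
= 4(2x²y − 7xy − 3x²y³ + 13x²y²)    [factor out 4]
= 4xy(2x − 7 − 3xy² + 13xy)    [factor out xy]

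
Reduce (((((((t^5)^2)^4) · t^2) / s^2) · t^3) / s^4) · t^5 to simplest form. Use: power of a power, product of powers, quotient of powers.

(((((((t^5)^2)^4) · t^2) / s^2) · t^3) / s^4) · t^5
= ((((((t^5)^8) · t^2) / s^2) · t^3) / s^4) · t^5    [power of a power]
= ((((t^40 · t^2) / s^2) · t^3) / s^4) · t^5    [power of a power]
= (((t^42 / s^2) · t^3) / s^4) · t^5    [product of powers]
= s^(-6)t^50    [quotient of powers; product of powers]

s^(-6)t^50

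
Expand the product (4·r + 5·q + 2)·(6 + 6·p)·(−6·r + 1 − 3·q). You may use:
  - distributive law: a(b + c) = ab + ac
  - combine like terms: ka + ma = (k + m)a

−144·r^2 − 48·r − 252·q·r − 144·p·r^2 − 48·p·r − 252·p·q·r − 6·q − 90·q^2 − 6·p·q − 90·p·q^2 + 12 + 12·p

(4·r + 5·q + 2)·(6 + 6·p)·(−6·r + 1 − 3·q)
= (24·r + 24·p·r + 30·q + 30·p·q + 12 + 12·p)·(−6·r + 1 − 3·q)    [distributive law]
= −144·r^2 + 24·r − 72·q·r − 144·p·r^2 + 24·p·r − 72·p·q·r − 180·q·r + 30·q − 90·q^2 − 180·p·q·r + 30·p·q − 90·p·q^2 − 72·r + 12 − 36·q − 72·p·r + 12·p − 36·p·q    [distributive law]
= −144·r^2 − 48·r − 252·q·r − 144·p·r^2 − 48·p·r − 252·p·q·r − 6·q − 90·q^2 − 6·p·q − 90·p·q^2 + 12 + 12·p    [combine like terms]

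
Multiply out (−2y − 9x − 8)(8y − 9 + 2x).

−16y^2 − 46y − 76xy + 65x − 18x^2 + 72

(−2y − 9x − 8)(8y − 9 + 2x)
= −16y^2 + 18y − 4xy − 72xy + 81x − 18x^2 − 64y + 72 − 16x    [distributive law]
= −16y^2 − 46y − 76xy + 65x − 18x^2 + 72    [combine like terms]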